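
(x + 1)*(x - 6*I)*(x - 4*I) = x^3 + x^2 - 10*I*x^2 - 24*x - 10*I*x - 24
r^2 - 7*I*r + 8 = (r - 8*I)*(r + I)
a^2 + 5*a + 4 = (a + 1)*(a + 4)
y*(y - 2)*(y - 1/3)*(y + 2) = y^4 - y^3/3 - 4*y^2 + 4*y/3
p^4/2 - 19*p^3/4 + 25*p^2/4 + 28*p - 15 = (p/2 + 1)*(p - 6)*(p - 5)*(p - 1/2)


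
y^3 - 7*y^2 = y^2*(y - 7)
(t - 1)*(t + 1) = t^2 - 1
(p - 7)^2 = p^2 - 14*p + 49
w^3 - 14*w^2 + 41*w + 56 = (w - 8)*(w - 7)*(w + 1)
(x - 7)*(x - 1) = x^2 - 8*x + 7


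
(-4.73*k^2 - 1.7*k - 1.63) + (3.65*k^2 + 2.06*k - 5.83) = -1.08*k^2 + 0.36*k - 7.46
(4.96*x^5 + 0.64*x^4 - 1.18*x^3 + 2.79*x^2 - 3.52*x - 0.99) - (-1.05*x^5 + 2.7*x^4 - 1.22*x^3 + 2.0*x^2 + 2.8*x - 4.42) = 6.01*x^5 - 2.06*x^4 + 0.04*x^3 + 0.79*x^2 - 6.32*x + 3.43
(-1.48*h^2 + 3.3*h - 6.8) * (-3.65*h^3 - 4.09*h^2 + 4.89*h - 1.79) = 5.402*h^5 - 5.9918*h^4 + 4.0858*h^3 + 46.5982*h^2 - 39.159*h + 12.172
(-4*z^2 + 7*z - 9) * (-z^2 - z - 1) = 4*z^4 - 3*z^3 + 6*z^2 + 2*z + 9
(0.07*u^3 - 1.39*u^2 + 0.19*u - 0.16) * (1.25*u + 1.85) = 0.0875*u^4 - 1.608*u^3 - 2.334*u^2 + 0.1515*u - 0.296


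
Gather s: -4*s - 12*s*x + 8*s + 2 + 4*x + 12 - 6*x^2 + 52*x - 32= s*(4 - 12*x) - 6*x^2 + 56*x - 18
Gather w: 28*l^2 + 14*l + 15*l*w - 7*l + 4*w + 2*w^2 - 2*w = 28*l^2 + 7*l + 2*w^2 + w*(15*l + 2)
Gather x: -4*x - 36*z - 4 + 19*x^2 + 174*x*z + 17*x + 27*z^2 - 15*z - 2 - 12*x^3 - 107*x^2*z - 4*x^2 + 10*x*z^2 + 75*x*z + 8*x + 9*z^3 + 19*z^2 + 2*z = -12*x^3 + x^2*(15 - 107*z) + x*(10*z^2 + 249*z + 21) + 9*z^3 + 46*z^2 - 49*z - 6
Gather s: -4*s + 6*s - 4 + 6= 2*s + 2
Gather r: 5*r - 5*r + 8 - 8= 0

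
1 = 1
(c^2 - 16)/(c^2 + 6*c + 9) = (c^2 - 16)/(c^2 + 6*c + 9)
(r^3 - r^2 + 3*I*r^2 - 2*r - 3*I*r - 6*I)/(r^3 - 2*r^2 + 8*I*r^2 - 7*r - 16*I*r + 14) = (r^2 + r*(1 + 3*I) + 3*I)/(r^2 + 8*I*r - 7)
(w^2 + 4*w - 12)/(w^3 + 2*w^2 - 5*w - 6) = (w + 6)/(w^2 + 4*w + 3)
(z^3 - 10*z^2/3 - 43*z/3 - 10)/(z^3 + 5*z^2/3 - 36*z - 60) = (z + 1)/(z + 6)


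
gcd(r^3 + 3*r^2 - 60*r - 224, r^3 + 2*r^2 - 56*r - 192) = r^2 - 4*r - 32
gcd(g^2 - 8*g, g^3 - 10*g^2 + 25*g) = g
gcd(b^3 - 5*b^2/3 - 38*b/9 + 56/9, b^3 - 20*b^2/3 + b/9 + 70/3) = b - 7/3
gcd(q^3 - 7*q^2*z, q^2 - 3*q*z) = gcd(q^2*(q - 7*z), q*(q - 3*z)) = q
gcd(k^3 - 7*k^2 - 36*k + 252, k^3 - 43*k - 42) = k^2 - k - 42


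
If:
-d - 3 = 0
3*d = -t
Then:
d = -3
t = 9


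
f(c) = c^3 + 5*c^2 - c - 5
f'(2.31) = 38.11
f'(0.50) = 4.75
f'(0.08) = -0.18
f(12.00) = 2431.00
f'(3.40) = 67.68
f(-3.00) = 16.00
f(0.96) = -0.47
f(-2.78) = 14.94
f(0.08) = -5.05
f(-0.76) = -1.79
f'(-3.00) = -4.00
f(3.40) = 88.70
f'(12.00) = 551.00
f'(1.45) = 19.81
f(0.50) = -4.12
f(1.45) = 7.11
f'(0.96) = 11.36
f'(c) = 3*c^2 + 10*c - 1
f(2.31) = 31.70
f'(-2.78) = -5.61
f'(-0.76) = -6.87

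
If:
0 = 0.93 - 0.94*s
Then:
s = 0.99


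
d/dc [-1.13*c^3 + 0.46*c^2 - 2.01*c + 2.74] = -3.39*c^2 + 0.92*c - 2.01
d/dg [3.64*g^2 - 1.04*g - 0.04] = 7.28*g - 1.04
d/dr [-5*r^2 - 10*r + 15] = -10*r - 10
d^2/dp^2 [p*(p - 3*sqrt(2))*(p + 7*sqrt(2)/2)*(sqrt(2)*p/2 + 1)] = 6*sqrt(2)*p^2 + 9*p - 20*sqrt(2)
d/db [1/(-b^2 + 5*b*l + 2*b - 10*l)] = (2*b - 5*l - 2)/(b^2 - 5*b*l - 2*b + 10*l)^2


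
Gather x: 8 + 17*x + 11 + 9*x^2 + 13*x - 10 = 9*x^2 + 30*x + 9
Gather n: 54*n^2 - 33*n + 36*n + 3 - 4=54*n^2 + 3*n - 1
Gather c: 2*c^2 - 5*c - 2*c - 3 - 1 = 2*c^2 - 7*c - 4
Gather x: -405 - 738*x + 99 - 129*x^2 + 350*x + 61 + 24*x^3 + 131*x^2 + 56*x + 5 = 24*x^3 + 2*x^2 - 332*x - 240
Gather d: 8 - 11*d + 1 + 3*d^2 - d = 3*d^2 - 12*d + 9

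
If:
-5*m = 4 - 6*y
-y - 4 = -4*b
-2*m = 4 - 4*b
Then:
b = 9/7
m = 4/7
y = 8/7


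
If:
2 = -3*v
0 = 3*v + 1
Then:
No Solution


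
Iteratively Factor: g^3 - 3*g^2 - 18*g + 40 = (g - 2)*(g^2 - g - 20) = (g - 5)*(g - 2)*(g + 4)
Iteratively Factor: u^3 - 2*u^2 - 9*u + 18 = (u - 3)*(u^2 + u - 6) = (u - 3)*(u - 2)*(u + 3)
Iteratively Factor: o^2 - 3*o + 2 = (o - 1)*(o - 2)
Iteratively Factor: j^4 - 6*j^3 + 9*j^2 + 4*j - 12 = (j + 1)*(j^3 - 7*j^2 + 16*j - 12) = (j - 2)*(j + 1)*(j^2 - 5*j + 6) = (j - 2)^2*(j + 1)*(j - 3)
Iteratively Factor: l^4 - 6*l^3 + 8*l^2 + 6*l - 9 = (l - 3)*(l^3 - 3*l^2 - l + 3) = (l - 3)*(l + 1)*(l^2 - 4*l + 3) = (l - 3)*(l - 1)*(l + 1)*(l - 3)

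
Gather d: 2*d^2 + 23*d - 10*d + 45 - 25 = 2*d^2 + 13*d + 20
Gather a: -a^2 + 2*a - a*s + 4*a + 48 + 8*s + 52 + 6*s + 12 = -a^2 + a*(6 - s) + 14*s + 112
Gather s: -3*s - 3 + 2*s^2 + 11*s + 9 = 2*s^2 + 8*s + 6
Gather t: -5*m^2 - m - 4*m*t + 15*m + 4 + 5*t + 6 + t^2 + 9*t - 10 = -5*m^2 + 14*m + t^2 + t*(14 - 4*m)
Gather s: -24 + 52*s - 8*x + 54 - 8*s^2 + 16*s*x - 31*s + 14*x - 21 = -8*s^2 + s*(16*x + 21) + 6*x + 9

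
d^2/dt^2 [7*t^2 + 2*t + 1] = 14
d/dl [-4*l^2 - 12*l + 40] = -8*l - 12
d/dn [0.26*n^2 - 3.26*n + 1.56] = 0.52*n - 3.26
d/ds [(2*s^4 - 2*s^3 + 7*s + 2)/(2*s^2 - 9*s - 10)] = 2*(4*s^5 - 29*s^4 - 22*s^3 + 23*s^2 - 4*s - 26)/(4*s^4 - 36*s^3 + 41*s^2 + 180*s + 100)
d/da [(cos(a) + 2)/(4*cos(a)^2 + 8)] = (cos(a)^2 + 4*cos(a) - 2)*sin(a)/(4*(cos(a)^2 + 2)^2)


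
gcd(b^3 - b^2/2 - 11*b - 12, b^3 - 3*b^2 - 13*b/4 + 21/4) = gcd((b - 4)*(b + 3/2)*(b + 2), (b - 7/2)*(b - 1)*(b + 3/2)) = b + 3/2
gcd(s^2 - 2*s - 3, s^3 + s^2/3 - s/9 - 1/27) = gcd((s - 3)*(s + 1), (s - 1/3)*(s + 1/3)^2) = 1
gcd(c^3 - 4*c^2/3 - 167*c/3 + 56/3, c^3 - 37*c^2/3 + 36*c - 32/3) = c^2 - 25*c/3 + 8/3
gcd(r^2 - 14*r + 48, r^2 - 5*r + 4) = 1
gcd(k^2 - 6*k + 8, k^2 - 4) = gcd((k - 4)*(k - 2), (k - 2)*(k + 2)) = k - 2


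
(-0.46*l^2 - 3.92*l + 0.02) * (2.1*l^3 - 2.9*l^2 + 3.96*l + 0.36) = -0.966*l^5 - 6.898*l^4 + 9.5884*l^3 - 15.7468*l^2 - 1.332*l + 0.0072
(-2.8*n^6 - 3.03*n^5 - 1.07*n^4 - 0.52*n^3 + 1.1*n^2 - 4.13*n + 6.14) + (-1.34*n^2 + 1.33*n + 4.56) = -2.8*n^6 - 3.03*n^5 - 1.07*n^4 - 0.52*n^3 - 0.24*n^2 - 2.8*n + 10.7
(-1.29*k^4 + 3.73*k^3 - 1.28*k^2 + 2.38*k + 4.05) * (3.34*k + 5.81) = -4.3086*k^5 + 4.9633*k^4 + 17.3961*k^3 + 0.5124*k^2 + 27.3548*k + 23.5305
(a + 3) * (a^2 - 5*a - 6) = a^3 - 2*a^2 - 21*a - 18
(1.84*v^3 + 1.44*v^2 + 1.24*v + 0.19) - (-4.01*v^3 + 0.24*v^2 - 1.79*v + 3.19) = 5.85*v^3 + 1.2*v^2 + 3.03*v - 3.0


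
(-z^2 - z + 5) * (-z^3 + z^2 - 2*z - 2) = z^5 - 4*z^3 + 9*z^2 - 8*z - 10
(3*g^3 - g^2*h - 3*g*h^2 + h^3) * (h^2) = 3*g^3*h^2 - g^2*h^3 - 3*g*h^4 + h^5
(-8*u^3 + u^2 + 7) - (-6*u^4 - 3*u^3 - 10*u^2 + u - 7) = 6*u^4 - 5*u^3 + 11*u^2 - u + 14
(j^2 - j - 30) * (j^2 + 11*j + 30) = j^4 + 10*j^3 - 11*j^2 - 360*j - 900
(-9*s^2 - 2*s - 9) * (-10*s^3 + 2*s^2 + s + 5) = 90*s^5 + 2*s^4 + 77*s^3 - 65*s^2 - 19*s - 45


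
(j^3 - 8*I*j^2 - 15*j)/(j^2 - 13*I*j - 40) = j*(j - 3*I)/(j - 8*I)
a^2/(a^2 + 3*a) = a/(a + 3)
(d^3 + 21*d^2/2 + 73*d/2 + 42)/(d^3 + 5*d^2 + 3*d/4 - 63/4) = 2*(d + 4)/(2*d - 3)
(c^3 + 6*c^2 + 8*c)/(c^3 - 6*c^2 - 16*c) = (c + 4)/(c - 8)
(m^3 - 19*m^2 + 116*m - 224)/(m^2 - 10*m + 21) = (m^2 - 12*m + 32)/(m - 3)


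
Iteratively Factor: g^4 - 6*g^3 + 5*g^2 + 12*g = (g - 3)*(g^3 - 3*g^2 - 4*g) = (g - 4)*(g - 3)*(g^2 + g) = g*(g - 4)*(g - 3)*(g + 1)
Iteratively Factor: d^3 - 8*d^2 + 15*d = (d - 3)*(d^2 - 5*d) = (d - 5)*(d - 3)*(d)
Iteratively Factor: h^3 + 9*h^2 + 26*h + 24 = (h + 3)*(h^2 + 6*h + 8) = (h + 2)*(h + 3)*(h + 4)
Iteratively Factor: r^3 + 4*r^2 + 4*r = (r + 2)*(r^2 + 2*r) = (r + 2)^2*(r)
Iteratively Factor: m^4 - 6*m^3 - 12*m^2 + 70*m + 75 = (m - 5)*(m^3 - m^2 - 17*m - 15) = (m - 5)^2*(m^2 + 4*m + 3) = (m - 5)^2*(m + 1)*(m + 3)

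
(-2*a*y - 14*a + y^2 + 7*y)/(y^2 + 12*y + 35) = (-2*a + y)/(y + 5)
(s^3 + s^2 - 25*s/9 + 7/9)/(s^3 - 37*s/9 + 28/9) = (3*s - 1)/(3*s - 4)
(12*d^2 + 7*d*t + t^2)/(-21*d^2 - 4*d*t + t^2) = (4*d + t)/(-7*d + t)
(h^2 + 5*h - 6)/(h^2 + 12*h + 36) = (h - 1)/(h + 6)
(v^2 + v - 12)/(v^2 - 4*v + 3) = (v + 4)/(v - 1)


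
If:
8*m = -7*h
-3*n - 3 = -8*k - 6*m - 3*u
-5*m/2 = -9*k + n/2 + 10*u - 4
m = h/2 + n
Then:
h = 856*u/265 - 472/265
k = 21*u/265 + 33/265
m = 413/265 - 749*u/265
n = 649/265 - 1177*u/265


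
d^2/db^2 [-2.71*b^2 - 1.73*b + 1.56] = -5.42000000000000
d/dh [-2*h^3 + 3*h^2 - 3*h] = -6*h^2 + 6*h - 3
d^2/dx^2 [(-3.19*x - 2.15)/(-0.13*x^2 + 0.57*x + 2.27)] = ((3.0776 - 2.4882*x)*(-0.13*x^2 + 0.57*x + 2.27) - (0.26*x - 0.57)*(0.52*x - 1.14)*(3.19*x + 2.15))/(-0.13*x^2 + 0.57*x + 2.27)^3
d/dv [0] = 0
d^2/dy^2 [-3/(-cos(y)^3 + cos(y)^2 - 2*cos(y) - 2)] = 3*((11*cos(y) - 8*cos(2*y) + 9*cos(3*y))*(cos(y)^3 - cos(y)^2 + 2*cos(y) + 2)/4 + 2*(3*cos(y)^2 - 2*cos(y) + 2)^2*sin(y)^2)/(cos(y)^3 - cos(y)^2 + 2*cos(y) + 2)^3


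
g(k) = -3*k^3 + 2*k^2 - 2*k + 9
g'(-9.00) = -767.00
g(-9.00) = 2376.00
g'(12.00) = -1250.00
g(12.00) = -4911.00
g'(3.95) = -126.62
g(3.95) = -152.58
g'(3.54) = -100.62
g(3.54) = -106.10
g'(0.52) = -2.35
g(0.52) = 8.08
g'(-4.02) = -163.52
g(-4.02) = 244.26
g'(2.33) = -41.54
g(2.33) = -22.75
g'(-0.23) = -3.40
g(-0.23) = 9.60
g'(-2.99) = -94.42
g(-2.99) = 113.05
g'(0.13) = -1.63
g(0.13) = 8.77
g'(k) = -9*k^2 + 4*k - 2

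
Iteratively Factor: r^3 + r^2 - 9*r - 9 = (r - 3)*(r^2 + 4*r + 3) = (r - 3)*(r + 3)*(r + 1)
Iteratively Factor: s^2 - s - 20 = (s - 5)*(s + 4)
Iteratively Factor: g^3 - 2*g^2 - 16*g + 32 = (g - 4)*(g^2 + 2*g - 8) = (g - 4)*(g - 2)*(g + 4)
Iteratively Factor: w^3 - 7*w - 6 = (w + 1)*(w^2 - w - 6) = (w - 3)*(w + 1)*(w + 2)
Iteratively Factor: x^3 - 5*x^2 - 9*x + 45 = (x - 3)*(x^2 - 2*x - 15) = (x - 5)*(x - 3)*(x + 3)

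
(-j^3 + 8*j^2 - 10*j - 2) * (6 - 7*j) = 7*j^4 - 62*j^3 + 118*j^2 - 46*j - 12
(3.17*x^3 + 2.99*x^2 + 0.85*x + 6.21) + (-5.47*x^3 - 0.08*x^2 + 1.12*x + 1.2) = -2.3*x^3 + 2.91*x^2 + 1.97*x + 7.41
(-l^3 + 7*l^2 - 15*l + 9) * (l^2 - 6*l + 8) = -l^5 + 13*l^4 - 65*l^3 + 155*l^2 - 174*l + 72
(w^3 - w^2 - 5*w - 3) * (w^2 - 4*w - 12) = w^5 - 5*w^4 - 13*w^3 + 29*w^2 + 72*w + 36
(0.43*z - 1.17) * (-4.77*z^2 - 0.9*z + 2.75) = -2.0511*z^3 + 5.1939*z^2 + 2.2355*z - 3.2175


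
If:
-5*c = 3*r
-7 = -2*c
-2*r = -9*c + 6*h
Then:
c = 7/2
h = 259/36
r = -35/6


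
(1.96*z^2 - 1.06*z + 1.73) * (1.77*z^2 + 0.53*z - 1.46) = 3.4692*z^4 - 0.8374*z^3 - 0.3613*z^2 + 2.4645*z - 2.5258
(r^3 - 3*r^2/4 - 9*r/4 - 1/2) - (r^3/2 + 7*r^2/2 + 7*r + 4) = r^3/2 - 17*r^2/4 - 37*r/4 - 9/2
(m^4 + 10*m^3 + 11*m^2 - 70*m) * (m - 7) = m^5 + 3*m^4 - 59*m^3 - 147*m^2 + 490*m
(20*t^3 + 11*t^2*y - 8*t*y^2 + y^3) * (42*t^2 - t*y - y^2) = 840*t^5 + 442*t^4*y - 367*t^3*y^2 + 39*t^2*y^3 + 7*t*y^4 - y^5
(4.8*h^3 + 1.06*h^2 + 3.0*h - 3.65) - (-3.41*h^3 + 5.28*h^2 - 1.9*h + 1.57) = 8.21*h^3 - 4.22*h^2 + 4.9*h - 5.22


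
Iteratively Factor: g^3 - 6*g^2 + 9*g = (g - 3)*(g^2 - 3*g) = (g - 3)^2*(g)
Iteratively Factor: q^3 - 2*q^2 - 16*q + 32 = (q + 4)*(q^2 - 6*q + 8) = (q - 2)*(q + 4)*(q - 4)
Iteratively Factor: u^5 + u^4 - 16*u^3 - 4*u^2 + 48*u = (u - 3)*(u^4 + 4*u^3 - 4*u^2 - 16*u) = (u - 3)*(u - 2)*(u^3 + 6*u^2 + 8*u) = (u - 3)*(u - 2)*(u + 2)*(u^2 + 4*u) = (u - 3)*(u - 2)*(u + 2)*(u + 4)*(u)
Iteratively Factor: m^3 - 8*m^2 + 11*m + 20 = (m + 1)*(m^2 - 9*m + 20) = (m - 5)*(m + 1)*(m - 4)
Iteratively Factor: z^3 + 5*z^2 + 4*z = (z + 1)*(z^2 + 4*z) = (z + 1)*(z + 4)*(z)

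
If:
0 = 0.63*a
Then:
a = 0.00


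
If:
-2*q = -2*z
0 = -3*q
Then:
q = 0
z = 0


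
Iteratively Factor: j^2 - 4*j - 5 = (j + 1)*(j - 5)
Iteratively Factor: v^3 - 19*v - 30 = (v + 2)*(v^2 - 2*v - 15) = (v + 2)*(v + 3)*(v - 5)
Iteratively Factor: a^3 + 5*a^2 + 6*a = (a + 3)*(a^2 + 2*a) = (a + 2)*(a + 3)*(a)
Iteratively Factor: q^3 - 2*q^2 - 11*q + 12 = (q + 3)*(q^2 - 5*q + 4) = (q - 4)*(q + 3)*(q - 1)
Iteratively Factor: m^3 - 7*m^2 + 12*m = (m - 4)*(m^2 - 3*m) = m*(m - 4)*(m - 3)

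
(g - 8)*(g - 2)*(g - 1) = g^3 - 11*g^2 + 26*g - 16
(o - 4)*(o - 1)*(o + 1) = o^3 - 4*o^2 - o + 4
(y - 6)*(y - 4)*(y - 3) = y^3 - 13*y^2 + 54*y - 72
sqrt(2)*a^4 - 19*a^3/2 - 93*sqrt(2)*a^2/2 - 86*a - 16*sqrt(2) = (a - 8*sqrt(2))*(a + sqrt(2))*(a + 2*sqrt(2))*(sqrt(2)*a + 1/2)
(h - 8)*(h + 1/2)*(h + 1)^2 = h^4 - 11*h^3/2 - 18*h^2 - 31*h/2 - 4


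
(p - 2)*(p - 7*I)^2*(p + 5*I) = p^4 - 2*p^3 - 9*I*p^3 + 21*p^2 + 18*I*p^2 - 42*p - 245*I*p + 490*I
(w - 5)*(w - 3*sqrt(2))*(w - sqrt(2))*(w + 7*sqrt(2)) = w^4 - 5*w^3 + 3*sqrt(2)*w^3 - 50*w^2 - 15*sqrt(2)*w^2 + 42*sqrt(2)*w + 250*w - 210*sqrt(2)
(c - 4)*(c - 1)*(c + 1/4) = c^3 - 19*c^2/4 + 11*c/4 + 1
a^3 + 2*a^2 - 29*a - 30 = (a - 5)*(a + 1)*(a + 6)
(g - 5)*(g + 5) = g^2 - 25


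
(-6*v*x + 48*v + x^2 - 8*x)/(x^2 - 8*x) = (-6*v + x)/x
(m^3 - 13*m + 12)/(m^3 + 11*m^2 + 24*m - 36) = (m^2 + m - 12)/(m^2 + 12*m + 36)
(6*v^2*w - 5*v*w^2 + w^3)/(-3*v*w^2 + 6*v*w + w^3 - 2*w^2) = (-2*v + w)/(w - 2)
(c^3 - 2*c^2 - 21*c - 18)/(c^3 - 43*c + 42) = (c^2 + 4*c + 3)/(c^2 + 6*c - 7)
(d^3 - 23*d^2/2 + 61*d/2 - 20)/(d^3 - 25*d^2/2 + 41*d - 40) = (d - 1)/(d - 2)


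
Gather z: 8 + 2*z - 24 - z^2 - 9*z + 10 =-z^2 - 7*z - 6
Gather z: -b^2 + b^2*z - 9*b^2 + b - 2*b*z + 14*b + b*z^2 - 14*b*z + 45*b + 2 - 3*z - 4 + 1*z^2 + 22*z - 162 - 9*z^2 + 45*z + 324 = -10*b^2 + 60*b + z^2*(b - 8) + z*(b^2 - 16*b + 64) + 160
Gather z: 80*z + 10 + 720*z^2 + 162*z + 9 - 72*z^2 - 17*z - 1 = 648*z^2 + 225*z + 18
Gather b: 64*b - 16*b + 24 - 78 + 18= 48*b - 36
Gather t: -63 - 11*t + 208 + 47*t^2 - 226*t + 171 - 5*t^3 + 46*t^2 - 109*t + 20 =-5*t^3 + 93*t^2 - 346*t + 336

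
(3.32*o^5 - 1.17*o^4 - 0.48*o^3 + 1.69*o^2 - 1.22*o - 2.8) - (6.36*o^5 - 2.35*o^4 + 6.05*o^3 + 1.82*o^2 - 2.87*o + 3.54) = -3.04*o^5 + 1.18*o^4 - 6.53*o^3 - 0.13*o^2 + 1.65*o - 6.34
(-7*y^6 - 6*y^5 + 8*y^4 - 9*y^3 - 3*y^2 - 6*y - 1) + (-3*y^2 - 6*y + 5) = -7*y^6 - 6*y^5 + 8*y^4 - 9*y^3 - 6*y^2 - 12*y + 4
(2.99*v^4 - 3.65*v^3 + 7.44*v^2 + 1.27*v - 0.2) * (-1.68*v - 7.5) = -5.0232*v^5 - 16.293*v^4 + 14.8758*v^3 - 57.9336*v^2 - 9.189*v + 1.5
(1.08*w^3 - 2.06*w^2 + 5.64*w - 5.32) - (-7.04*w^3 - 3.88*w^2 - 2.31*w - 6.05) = 8.12*w^3 + 1.82*w^2 + 7.95*w + 0.73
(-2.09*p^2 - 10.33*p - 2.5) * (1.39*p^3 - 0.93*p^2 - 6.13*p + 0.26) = -2.9051*p^5 - 12.415*p^4 + 18.9436*p^3 + 65.1045*p^2 + 12.6392*p - 0.65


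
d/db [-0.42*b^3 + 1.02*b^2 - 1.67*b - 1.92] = -1.26*b^2 + 2.04*b - 1.67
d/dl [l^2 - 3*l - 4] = 2*l - 3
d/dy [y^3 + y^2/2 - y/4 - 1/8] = 3*y^2 + y - 1/4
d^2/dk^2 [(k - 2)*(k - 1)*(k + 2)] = 6*k - 2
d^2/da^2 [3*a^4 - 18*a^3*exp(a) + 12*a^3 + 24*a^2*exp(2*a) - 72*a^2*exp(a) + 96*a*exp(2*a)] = -18*a^3*exp(a) + 96*a^2*exp(2*a) - 180*a^2*exp(a) + 36*a^2 + 576*a*exp(2*a) - 396*a*exp(a) + 72*a + 432*exp(2*a) - 144*exp(a)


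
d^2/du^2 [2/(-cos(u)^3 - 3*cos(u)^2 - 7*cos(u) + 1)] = -((31*cos(u) + 24*cos(2*u) + 9*cos(3*u))*(cos(u)^3 + 3*cos(u)^2 + 7*cos(u) - 1)/2 + 4*(3*cos(u)^2 + 6*cos(u) + 7)^2*sin(u)^2)/(cos(u)^3 + 3*cos(u)^2 + 7*cos(u) - 1)^3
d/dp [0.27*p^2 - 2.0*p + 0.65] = 0.54*p - 2.0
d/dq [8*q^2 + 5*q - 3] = 16*q + 5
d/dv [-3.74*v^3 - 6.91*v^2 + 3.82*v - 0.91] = -11.22*v^2 - 13.82*v + 3.82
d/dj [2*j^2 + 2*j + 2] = 4*j + 2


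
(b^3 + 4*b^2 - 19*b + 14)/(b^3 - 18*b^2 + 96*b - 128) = (b^2 + 6*b - 7)/(b^2 - 16*b + 64)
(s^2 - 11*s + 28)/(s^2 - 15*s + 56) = (s - 4)/(s - 8)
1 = 1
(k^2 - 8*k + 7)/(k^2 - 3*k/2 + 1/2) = 2*(k - 7)/(2*k - 1)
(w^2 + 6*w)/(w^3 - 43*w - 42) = w/(w^2 - 6*w - 7)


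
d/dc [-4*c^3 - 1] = -12*c^2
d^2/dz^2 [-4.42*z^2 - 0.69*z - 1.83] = -8.84000000000000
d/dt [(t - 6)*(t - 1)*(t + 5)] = 3*t^2 - 4*t - 29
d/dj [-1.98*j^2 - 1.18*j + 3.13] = -3.96*j - 1.18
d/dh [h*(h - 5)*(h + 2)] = 3*h^2 - 6*h - 10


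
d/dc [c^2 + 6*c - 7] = 2*c + 6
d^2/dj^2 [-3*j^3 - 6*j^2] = -18*j - 12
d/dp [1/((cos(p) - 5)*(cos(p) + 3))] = 2*(cos(p) - 1)*sin(p)/((cos(p) - 5)^2*(cos(p) + 3)^2)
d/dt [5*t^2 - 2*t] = 10*t - 2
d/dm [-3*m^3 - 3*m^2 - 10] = 3*m*(-3*m - 2)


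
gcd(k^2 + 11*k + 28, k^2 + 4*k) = k + 4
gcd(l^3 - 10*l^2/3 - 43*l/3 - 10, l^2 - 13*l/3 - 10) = l^2 - 13*l/3 - 10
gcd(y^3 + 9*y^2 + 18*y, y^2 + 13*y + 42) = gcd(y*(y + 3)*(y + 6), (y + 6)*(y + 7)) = y + 6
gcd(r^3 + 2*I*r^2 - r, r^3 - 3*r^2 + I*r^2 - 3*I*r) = r^2 + I*r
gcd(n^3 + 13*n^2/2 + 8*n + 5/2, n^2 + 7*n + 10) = n + 5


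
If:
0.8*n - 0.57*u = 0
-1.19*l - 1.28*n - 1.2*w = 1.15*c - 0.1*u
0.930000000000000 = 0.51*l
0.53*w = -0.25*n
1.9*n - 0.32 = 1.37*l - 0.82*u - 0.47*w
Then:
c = -2.38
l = 1.82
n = 1.00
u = 1.40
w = -0.47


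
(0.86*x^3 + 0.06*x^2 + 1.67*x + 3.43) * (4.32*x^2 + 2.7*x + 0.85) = 3.7152*x^5 + 2.5812*x^4 + 8.1074*x^3 + 19.3776*x^2 + 10.6805*x + 2.9155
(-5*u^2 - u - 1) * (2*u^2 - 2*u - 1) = -10*u^4 + 8*u^3 + 5*u^2 + 3*u + 1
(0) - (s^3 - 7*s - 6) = -s^3 + 7*s + 6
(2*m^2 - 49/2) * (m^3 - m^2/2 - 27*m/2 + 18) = 2*m^5 - m^4 - 103*m^3/2 + 193*m^2/4 + 1323*m/4 - 441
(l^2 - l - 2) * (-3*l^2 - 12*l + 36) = -3*l^4 - 9*l^3 + 54*l^2 - 12*l - 72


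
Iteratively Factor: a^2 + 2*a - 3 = (a - 1)*(a + 3)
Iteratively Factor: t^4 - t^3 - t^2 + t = (t - 1)*(t^3 - t) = t*(t - 1)*(t^2 - 1) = t*(t - 1)*(t + 1)*(t - 1)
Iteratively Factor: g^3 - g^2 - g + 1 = (g + 1)*(g^2 - 2*g + 1) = (g - 1)*(g + 1)*(g - 1)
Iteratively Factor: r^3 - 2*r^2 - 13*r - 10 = (r + 1)*(r^2 - 3*r - 10) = (r - 5)*(r + 1)*(r + 2)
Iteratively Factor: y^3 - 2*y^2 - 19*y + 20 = (y - 5)*(y^2 + 3*y - 4) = (y - 5)*(y - 1)*(y + 4)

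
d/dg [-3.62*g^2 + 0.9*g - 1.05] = 0.9 - 7.24*g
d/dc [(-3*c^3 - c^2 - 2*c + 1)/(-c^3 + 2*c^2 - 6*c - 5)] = (-7*c^4 + 32*c^3 + 58*c^2 + 6*c + 16)/(c^6 - 4*c^5 + 16*c^4 - 14*c^3 + 16*c^2 + 60*c + 25)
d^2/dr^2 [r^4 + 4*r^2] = 12*r^2 + 8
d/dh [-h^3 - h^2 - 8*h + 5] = -3*h^2 - 2*h - 8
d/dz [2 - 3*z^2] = -6*z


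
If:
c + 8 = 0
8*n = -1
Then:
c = -8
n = -1/8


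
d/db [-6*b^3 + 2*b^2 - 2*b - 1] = -18*b^2 + 4*b - 2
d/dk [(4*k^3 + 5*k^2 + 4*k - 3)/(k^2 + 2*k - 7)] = 2*(2*k^4 + 8*k^3 - 39*k^2 - 32*k - 11)/(k^4 + 4*k^3 - 10*k^2 - 28*k + 49)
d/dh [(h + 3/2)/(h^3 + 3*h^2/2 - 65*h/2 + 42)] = (-8*h^3 - 24*h^2 - 18*h + 363)/(4*h^6 + 12*h^5 - 251*h^4 - 54*h^3 + 4729*h^2 - 10920*h + 7056)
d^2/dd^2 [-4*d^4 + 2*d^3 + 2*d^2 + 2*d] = -48*d^2 + 12*d + 4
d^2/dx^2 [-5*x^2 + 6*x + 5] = -10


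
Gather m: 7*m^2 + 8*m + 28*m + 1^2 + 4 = 7*m^2 + 36*m + 5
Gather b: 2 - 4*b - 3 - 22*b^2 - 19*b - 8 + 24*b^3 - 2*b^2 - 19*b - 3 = 24*b^3 - 24*b^2 - 42*b - 12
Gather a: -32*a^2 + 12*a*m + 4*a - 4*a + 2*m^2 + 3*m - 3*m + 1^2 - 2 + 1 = -32*a^2 + 12*a*m + 2*m^2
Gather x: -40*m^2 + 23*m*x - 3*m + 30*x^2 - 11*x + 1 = -40*m^2 - 3*m + 30*x^2 + x*(23*m - 11) + 1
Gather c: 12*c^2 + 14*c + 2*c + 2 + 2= 12*c^2 + 16*c + 4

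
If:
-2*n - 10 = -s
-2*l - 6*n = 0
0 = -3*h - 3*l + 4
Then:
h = 3*s/2 - 41/3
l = 15 - 3*s/2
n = s/2 - 5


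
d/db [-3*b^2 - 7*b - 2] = -6*b - 7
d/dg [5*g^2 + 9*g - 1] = 10*g + 9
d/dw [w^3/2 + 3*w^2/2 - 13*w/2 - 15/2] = 3*w^2/2 + 3*w - 13/2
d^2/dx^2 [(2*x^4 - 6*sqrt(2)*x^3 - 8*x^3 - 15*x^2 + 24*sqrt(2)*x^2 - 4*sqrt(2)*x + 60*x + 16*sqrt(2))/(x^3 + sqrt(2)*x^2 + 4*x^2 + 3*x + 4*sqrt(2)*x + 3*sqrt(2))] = 2*(59*x^6 + 64*sqrt(2)*x^6 + 234*sqrt(2)*x^5 + 516*x^5 + 753*x^4 + 552*sqrt(2)*x^4 - 536*x^3 + 650*sqrt(2)*x^3 - 612*sqrt(2)*x^2 - 846*x^2 - 1452*sqrt(2)*x + 312*x - 1254 + 548*sqrt(2))/(x^9 + 3*sqrt(2)*x^8 + 12*x^8 + 36*sqrt(2)*x^7 + 63*x^7 + 208*x^6 + 173*sqrt(2)*x^6 + 513*x^5 + 432*sqrt(2)*x^5 + 627*sqrt(2)*x^4 + 924*x^4 + 596*sqrt(2)*x^3 + 1053*x^3 + 423*sqrt(2)*x^2 + 648*x^2 + 162*x + 216*sqrt(2)*x + 54*sqrt(2))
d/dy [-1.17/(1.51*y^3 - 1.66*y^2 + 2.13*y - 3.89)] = (5.3001*y^2 - 3.8844*y + 2.4921)/(1.51*y^3 - 1.66*y^2 + 2.13*y - 3.89)^2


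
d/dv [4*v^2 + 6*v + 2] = 8*v + 6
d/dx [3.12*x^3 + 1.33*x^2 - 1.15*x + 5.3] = 9.36*x^2 + 2.66*x - 1.15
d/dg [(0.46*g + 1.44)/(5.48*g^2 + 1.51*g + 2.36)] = (2.5208*g^2 + 0.6946*g - (0.46*g + 1.44)*(10.96*g + 1.51) + 1.0856)/(5.48*g^2 + 1.51*g + 2.36)^2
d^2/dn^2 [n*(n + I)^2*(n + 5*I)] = 12*n^2 + 42*I*n - 22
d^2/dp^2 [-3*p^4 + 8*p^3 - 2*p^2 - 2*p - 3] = -36*p^2 + 48*p - 4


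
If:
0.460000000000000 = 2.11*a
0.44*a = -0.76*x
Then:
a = 0.22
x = -0.13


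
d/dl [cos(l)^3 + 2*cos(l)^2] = -(3*cos(l) + 4)*sin(l)*cos(l)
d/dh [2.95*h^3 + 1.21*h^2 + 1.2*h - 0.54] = 8.85*h^2 + 2.42*h + 1.2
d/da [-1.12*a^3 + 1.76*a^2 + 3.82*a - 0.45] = -3.36*a^2 + 3.52*a + 3.82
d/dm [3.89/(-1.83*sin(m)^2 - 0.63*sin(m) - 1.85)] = (14.2374*sin(m) + 2.4507)*cos(m)/(1.83*sin(m)^2 + 0.63*sin(m) + 1.85)^2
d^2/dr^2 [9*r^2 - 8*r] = 18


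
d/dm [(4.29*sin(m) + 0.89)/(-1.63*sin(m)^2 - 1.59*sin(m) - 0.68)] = (6.9927*sin(m)^2 + 2.9014*sin(m) - 1.5021)*cos(m)/(2.6569*sin(m)^4 + 5.1834*sin(m)^3 + 4.7449*sin(m)^2 + 2.1624*sin(m) + 0.4624)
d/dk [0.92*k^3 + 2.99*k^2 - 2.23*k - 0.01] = 2.76*k^2 + 5.98*k - 2.23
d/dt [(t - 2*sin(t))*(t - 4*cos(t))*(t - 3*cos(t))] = (t - 2*sin(t))*(t - 4*cos(t))*(3*sin(t) + 1) + (t - 2*sin(t))*(t - 3*cos(t))*(4*sin(t) + 1) - (t - 4*cos(t))*(t - 3*cos(t))*(2*cos(t) - 1)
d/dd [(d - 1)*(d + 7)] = 2*d + 6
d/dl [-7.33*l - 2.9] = -7.33000000000000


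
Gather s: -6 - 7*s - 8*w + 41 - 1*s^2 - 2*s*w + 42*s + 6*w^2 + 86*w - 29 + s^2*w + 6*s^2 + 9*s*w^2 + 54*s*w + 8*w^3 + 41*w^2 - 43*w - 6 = s^2*(w + 5) + s*(9*w^2 + 52*w + 35) + 8*w^3 + 47*w^2 + 35*w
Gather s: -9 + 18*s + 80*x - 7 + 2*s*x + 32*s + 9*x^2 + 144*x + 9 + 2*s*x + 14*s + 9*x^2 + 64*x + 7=s*(4*x + 64) + 18*x^2 + 288*x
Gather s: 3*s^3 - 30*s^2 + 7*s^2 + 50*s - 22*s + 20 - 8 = 3*s^3 - 23*s^2 + 28*s + 12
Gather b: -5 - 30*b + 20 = 15 - 30*b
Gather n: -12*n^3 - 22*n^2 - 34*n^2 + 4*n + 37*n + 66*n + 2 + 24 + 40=-12*n^3 - 56*n^2 + 107*n + 66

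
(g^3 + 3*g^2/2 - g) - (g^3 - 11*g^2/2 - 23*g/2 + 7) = 7*g^2 + 21*g/2 - 7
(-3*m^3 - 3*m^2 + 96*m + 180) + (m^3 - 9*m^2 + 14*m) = -2*m^3 - 12*m^2 + 110*m + 180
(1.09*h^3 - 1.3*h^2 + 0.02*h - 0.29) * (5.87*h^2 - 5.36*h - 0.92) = 6.3983*h^5 - 13.4734*h^4 + 6.0826*h^3 - 0.6135*h^2 + 1.536*h + 0.2668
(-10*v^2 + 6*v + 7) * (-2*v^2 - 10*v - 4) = 20*v^4 + 88*v^3 - 34*v^2 - 94*v - 28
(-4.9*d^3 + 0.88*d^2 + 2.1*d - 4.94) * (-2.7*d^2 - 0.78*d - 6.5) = 13.23*d^5 + 1.446*d^4 + 25.4936*d^3 + 5.98*d^2 - 9.7968*d + 32.11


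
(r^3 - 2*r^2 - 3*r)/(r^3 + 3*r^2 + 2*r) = (r - 3)/(r + 2)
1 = 1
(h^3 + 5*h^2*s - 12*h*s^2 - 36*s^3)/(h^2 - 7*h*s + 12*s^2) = (-h^2 - 8*h*s - 12*s^2)/(-h + 4*s)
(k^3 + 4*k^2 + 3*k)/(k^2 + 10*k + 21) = k*(k + 1)/(k + 7)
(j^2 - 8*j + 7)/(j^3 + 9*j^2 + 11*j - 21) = (j - 7)/(j^2 + 10*j + 21)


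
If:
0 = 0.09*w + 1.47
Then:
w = -16.33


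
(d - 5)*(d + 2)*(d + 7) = d^3 + 4*d^2 - 31*d - 70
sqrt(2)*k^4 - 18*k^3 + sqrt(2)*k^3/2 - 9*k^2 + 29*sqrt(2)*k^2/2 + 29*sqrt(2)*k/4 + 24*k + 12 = (k + 1/2)*(k - 8*sqrt(2))*(k - 3*sqrt(2)/2)*(sqrt(2)*k + 1)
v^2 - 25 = (v - 5)*(v + 5)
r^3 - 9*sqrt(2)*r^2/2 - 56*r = r*(r - 8*sqrt(2))*(r + 7*sqrt(2)/2)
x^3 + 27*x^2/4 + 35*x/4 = x*(x + 7/4)*(x + 5)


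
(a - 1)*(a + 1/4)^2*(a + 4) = a^4 + 7*a^3/2 - 39*a^2/16 - 29*a/16 - 1/4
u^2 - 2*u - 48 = (u - 8)*(u + 6)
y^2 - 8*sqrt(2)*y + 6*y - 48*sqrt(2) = (y + 6)*(y - 8*sqrt(2))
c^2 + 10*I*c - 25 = (c + 5*I)^2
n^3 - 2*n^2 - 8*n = n*(n - 4)*(n + 2)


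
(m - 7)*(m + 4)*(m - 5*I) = m^3 - 3*m^2 - 5*I*m^2 - 28*m + 15*I*m + 140*I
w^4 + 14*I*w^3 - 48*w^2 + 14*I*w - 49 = (w - I)*(w + I)*(w + 7*I)^2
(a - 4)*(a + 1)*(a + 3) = a^3 - 13*a - 12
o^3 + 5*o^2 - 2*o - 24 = (o - 2)*(o + 3)*(o + 4)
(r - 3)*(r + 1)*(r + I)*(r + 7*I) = r^4 - 2*r^3 + 8*I*r^3 - 10*r^2 - 16*I*r^2 + 14*r - 24*I*r + 21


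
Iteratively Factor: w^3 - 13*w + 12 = (w + 4)*(w^2 - 4*w + 3) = (w - 1)*(w + 4)*(w - 3)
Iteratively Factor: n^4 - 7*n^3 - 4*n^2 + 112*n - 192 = (n - 4)*(n^3 - 3*n^2 - 16*n + 48) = (n - 4)^2*(n^2 + n - 12) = (n - 4)^2*(n + 4)*(n - 3)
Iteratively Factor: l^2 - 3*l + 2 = (l - 2)*(l - 1)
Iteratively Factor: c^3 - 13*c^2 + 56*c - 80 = (c - 4)*(c^2 - 9*c + 20) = (c - 5)*(c - 4)*(c - 4)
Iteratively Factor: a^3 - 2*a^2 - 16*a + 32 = (a - 4)*(a^2 + 2*a - 8) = (a - 4)*(a - 2)*(a + 4)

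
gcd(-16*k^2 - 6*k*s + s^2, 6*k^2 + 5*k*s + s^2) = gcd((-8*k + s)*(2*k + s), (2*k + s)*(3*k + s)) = 2*k + s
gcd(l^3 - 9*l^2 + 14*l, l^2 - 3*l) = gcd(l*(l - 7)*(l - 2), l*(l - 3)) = l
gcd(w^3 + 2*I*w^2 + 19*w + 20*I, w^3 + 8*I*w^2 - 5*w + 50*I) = w + 5*I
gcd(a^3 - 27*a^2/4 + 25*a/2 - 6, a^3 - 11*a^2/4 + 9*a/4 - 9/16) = a - 3/4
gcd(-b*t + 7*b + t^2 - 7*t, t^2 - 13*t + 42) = t - 7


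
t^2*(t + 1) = t^3 + t^2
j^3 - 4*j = j*(j - 2)*(j + 2)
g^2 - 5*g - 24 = (g - 8)*(g + 3)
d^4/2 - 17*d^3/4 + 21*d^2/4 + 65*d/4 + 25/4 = (d/2 + 1/4)*(d - 5)^2*(d + 1)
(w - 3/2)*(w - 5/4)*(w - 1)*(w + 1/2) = w^4 - 13*w^3/4 + 11*w^2/4 + 7*w/16 - 15/16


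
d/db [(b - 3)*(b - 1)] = 2*b - 4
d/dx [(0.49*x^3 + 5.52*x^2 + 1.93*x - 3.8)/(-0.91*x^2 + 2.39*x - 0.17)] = (-0.4459*x^4 + 2.3422*x^3 + 14.6992*x^2 - 8.7928*x + 8.7539)/(0.8281*x^4 - 4.3498*x^3 + 6.0215*x^2 - 0.8126*x + 0.0289)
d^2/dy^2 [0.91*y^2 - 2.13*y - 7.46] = 1.82000000000000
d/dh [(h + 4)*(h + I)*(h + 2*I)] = 3*h^2 + h*(8 + 6*I) - 2 + 12*I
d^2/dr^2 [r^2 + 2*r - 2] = 2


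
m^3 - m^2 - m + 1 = (m - 1)^2*(m + 1)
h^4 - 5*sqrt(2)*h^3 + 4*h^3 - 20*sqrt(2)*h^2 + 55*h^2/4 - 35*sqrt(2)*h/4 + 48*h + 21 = (h + 1/2)*(h + 7/2)*(h - 3*sqrt(2))*(h - 2*sqrt(2))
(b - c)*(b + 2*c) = b^2 + b*c - 2*c^2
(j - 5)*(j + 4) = j^2 - j - 20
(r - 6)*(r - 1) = r^2 - 7*r + 6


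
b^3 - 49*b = b*(b - 7)*(b + 7)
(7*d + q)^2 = 49*d^2 + 14*d*q + q^2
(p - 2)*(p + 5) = p^2 + 3*p - 10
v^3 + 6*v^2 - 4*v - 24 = (v - 2)*(v + 2)*(v + 6)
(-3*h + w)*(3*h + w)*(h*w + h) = -9*h^3*w - 9*h^3 + h*w^3 + h*w^2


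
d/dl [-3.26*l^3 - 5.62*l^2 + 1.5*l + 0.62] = -9.78*l^2 - 11.24*l + 1.5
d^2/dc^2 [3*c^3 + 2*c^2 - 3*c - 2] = 18*c + 4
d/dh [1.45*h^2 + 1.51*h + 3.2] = 2.9*h + 1.51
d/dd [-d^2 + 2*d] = 2 - 2*d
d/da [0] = 0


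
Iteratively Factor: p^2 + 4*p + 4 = (p + 2)*(p + 2)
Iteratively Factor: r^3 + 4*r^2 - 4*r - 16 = (r + 4)*(r^2 - 4) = (r - 2)*(r + 4)*(r + 2)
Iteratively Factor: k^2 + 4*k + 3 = (k + 3)*(k + 1)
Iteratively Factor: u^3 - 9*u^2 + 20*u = (u)*(u^2 - 9*u + 20) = u*(u - 4)*(u - 5)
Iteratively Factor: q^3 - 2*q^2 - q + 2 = (q - 2)*(q^2 - 1) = (q - 2)*(q - 1)*(q + 1)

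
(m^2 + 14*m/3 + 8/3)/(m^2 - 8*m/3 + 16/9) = 3*(3*m^2 + 14*m + 8)/(9*m^2 - 24*m + 16)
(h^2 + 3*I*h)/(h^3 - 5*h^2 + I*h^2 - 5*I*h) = (h + 3*I)/(h^2 + h*(-5 + I) - 5*I)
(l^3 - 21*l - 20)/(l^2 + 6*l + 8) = (l^2 - 4*l - 5)/(l + 2)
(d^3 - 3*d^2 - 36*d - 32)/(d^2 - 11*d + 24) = (d^2 + 5*d + 4)/(d - 3)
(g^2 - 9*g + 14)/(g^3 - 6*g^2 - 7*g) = (g - 2)/(g*(g + 1))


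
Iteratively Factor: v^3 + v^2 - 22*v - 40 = (v + 2)*(v^2 - v - 20) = (v + 2)*(v + 4)*(v - 5)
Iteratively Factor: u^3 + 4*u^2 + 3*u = (u + 1)*(u^2 + 3*u) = u*(u + 1)*(u + 3)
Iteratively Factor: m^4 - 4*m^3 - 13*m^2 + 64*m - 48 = (m - 3)*(m^3 - m^2 - 16*m + 16) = (m - 4)*(m - 3)*(m^2 + 3*m - 4) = (m - 4)*(m - 3)*(m - 1)*(m + 4)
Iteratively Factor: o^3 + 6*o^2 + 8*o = (o + 2)*(o^2 + 4*o) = (o + 2)*(o + 4)*(o)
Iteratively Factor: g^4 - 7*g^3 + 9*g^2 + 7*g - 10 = (g - 2)*(g^3 - 5*g^2 - g + 5) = (g - 5)*(g - 2)*(g^2 - 1) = (g - 5)*(g - 2)*(g + 1)*(g - 1)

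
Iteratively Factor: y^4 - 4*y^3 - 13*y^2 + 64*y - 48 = (y - 3)*(y^3 - y^2 - 16*y + 16) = (y - 4)*(y - 3)*(y^2 + 3*y - 4) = (y - 4)*(y - 3)*(y - 1)*(y + 4)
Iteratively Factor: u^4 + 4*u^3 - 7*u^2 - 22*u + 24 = (u + 3)*(u^3 + u^2 - 10*u + 8) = (u - 2)*(u + 3)*(u^2 + 3*u - 4) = (u - 2)*(u - 1)*(u + 3)*(u + 4)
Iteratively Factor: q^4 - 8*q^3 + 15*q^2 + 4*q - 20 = (q - 2)*(q^3 - 6*q^2 + 3*q + 10) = (q - 5)*(q - 2)*(q^2 - q - 2) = (q - 5)*(q - 2)^2*(q + 1)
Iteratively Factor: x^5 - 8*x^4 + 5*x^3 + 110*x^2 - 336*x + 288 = (x - 4)*(x^4 - 4*x^3 - 11*x^2 + 66*x - 72) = (x - 4)*(x - 2)*(x^3 - 2*x^2 - 15*x + 36) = (x - 4)*(x - 3)*(x - 2)*(x^2 + x - 12) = (x - 4)*(x - 3)^2*(x - 2)*(x + 4)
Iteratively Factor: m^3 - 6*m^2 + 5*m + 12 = (m - 3)*(m^2 - 3*m - 4) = (m - 3)*(m + 1)*(m - 4)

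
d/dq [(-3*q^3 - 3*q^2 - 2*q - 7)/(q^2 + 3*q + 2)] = (-3*q^4 - 18*q^3 - 25*q^2 + 2*q + 17)/(q^4 + 6*q^3 + 13*q^2 + 12*q + 4)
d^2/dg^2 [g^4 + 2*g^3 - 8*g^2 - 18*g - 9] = 12*g^2 + 12*g - 16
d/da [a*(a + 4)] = 2*a + 4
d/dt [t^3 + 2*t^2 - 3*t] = 3*t^2 + 4*t - 3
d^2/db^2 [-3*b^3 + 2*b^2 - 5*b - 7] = 4 - 18*b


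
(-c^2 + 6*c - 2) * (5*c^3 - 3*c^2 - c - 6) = -5*c^5 + 33*c^4 - 27*c^3 + 6*c^2 - 34*c + 12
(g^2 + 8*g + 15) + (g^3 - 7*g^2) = g^3 - 6*g^2 + 8*g + 15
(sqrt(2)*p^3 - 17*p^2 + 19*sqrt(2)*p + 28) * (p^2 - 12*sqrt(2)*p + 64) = sqrt(2)*p^5 - 41*p^4 + 287*sqrt(2)*p^3 - 1516*p^2 + 880*sqrt(2)*p + 1792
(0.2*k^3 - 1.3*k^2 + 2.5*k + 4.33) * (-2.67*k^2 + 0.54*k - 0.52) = -0.534*k^5 + 3.579*k^4 - 7.481*k^3 - 9.5351*k^2 + 1.0382*k - 2.2516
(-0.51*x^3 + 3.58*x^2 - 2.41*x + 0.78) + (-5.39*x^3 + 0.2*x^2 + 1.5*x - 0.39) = -5.9*x^3 + 3.78*x^2 - 0.91*x + 0.39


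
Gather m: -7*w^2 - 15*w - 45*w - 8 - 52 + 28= -7*w^2 - 60*w - 32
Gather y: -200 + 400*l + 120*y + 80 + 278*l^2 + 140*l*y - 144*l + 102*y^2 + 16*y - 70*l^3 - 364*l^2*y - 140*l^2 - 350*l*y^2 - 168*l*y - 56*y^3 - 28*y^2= -70*l^3 + 138*l^2 + 256*l - 56*y^3 + y^2*(74 - 350*l) + y*(-364*l^2 - 28*l + 136) - 120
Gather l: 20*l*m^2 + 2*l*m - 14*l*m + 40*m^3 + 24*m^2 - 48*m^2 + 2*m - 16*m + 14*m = l*(20*m^2 - 12*m) + 40*m^3 - 24*m^2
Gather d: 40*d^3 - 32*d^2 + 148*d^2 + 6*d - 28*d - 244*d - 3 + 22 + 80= 40*d^3 + 116*d^2 - 266*d + 99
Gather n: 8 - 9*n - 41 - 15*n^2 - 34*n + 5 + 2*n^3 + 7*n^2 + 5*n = 2*n^3 - 8*n^2 - 38*n - 28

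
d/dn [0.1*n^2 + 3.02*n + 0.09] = 0.2*n + 3.02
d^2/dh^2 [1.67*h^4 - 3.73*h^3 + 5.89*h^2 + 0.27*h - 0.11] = 20.04*h^2 - 22.38*h + 11.78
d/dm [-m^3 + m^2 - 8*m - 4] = -3*m^2 + 2*m - 8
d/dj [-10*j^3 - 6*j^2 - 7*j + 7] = -30*j^2 - 12*j - 7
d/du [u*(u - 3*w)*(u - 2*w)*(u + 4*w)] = 4*u^3 - 3*u^2*w - 28*u*w^2 + 24*w^3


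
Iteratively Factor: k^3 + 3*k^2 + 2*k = (k + 2)*(k^2 + k) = k*(k + 2)*(k + 1)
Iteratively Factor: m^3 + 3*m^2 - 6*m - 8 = (m + 1)*(m^2 + 2*m - 8) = (m - 2)*(m + 1)*(m + 4)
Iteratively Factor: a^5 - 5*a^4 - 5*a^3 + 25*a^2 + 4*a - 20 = (a - 1)*(a^4 - 4*a^3 - 9*a^2 + 16*a + 20) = (a - 2)*(a - 1)*(a^3 - 2*a^2 - 13*a - 10) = (a - 2)*(a - 1)*(a + 2)*(a^2 - 4*a - 5) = (a - 5)*(a - 2)*(a - 1)*(a + 2)*(a + 1)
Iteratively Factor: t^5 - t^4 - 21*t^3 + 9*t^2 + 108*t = (t)*(t^4 - t^3 - 21*t^2 + 9*t + 108) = t*(t + 3)*(t^3 - 4*t^2 - 9*t + 36) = t*(t - 3)*(t + 3)*(t^2 - t - 12) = t*(t - 4)*(t - 3)*(t + 3)*(t + 3)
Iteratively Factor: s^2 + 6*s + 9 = (s + 3)*(s + 3)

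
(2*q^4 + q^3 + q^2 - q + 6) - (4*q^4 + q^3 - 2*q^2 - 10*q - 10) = -2*q^4 + 3*q^2 + 9*q + 16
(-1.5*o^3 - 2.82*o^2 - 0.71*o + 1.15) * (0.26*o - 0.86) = -0.39*o^4 + 0.5568*o^3 + 2.2406*o^2 + 0.9096*o - 0.989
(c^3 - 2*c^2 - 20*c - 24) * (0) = 0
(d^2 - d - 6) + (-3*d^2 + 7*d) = -2*d^2 + 6*d - 6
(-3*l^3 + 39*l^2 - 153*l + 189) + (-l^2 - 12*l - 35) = -3*l^3 + 38*l^2 - 165*l + 154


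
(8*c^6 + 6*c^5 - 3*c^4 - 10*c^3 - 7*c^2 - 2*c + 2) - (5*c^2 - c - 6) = 8*c^6 + 6*c^5 - 3*c^4 - 10*c^3 - 12*c^2 - c + 8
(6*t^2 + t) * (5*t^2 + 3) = 30*t^4 + 5*t^3 + 18*t^2 + 3*t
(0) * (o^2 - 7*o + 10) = 0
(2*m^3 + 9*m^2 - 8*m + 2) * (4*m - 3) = 8*m^4 + 30*m^3 - 59*m^2 + 32*m - 6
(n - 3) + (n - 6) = 2*n - 9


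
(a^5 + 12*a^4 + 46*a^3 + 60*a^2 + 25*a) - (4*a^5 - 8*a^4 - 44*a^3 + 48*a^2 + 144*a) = -3*a^5 + 20*a^4 + 90*a^3 + 12*a^2 - 119*a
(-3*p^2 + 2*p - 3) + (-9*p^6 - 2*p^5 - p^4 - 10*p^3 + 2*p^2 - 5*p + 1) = -9*p^6 - 2*p^5 - p^4 - 10*p^3 - p^2 - 3*p - 2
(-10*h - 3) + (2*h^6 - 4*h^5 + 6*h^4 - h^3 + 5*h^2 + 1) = 2*h^6 - 4*h^5 + 6*h^4 - h^3 + 5*h^2 - 10*h - 2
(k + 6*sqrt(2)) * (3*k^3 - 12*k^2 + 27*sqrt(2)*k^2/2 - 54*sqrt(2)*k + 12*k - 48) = 3*k^4 - 12*k^3 + 63*sqrt(2)*k^3/2 - 126*sqrt(2)*k^2 + 174*k^2 - 696*k + 72*sqrt(2)*k - 288*sqrt(2)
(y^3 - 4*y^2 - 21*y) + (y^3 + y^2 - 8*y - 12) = 2*y^3 - 3*y^2 - 29*y - 12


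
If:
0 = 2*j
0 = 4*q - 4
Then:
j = 0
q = 1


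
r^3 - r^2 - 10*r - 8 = (r - 4)*(r + 1)*(r + 2)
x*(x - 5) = x^2 - 5*x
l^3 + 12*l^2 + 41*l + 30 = (l + 1)*(l + 5)*(l + 6)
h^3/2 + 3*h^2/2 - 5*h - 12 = (h/2 + 1)*(h - 3)*(h + 4)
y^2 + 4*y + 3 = (y + 1)*(y + 3)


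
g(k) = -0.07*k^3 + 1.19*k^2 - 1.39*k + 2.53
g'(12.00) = -3.07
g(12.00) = 36.25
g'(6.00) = 5.33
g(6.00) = 21.91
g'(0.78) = 0.34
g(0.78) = 2.14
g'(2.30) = 2.97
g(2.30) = 4.78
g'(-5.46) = -20.65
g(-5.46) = 56.99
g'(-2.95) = -10.24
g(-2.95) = 18.78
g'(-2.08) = -7.25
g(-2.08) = 11.20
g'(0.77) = 0.32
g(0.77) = 2.13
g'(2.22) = 2.86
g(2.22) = 4.54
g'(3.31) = 4.19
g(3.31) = 8.43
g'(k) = -0.21*k^2 + 2.38*k - 1.39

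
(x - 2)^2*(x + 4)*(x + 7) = x^4 + 7*x^3 - 12*x^2 - 68*x + 112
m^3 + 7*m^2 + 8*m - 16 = (m - 1)*(m + 4)^2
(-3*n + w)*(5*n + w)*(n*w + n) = -15*n^3*w - 15*n^3 + 2*n^2*w^2 + 2*n^2*w + n*w^3 + n*w^2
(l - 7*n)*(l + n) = l^2 - 6*l*n - 7*n^2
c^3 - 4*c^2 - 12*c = c*(c - 6)*(c + 2)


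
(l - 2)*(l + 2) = l^2 - 4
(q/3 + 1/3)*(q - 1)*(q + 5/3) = q^3/3 + 5*q^2/9 - q/3 - 5/9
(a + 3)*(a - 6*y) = a^2 - 6*a*y + 3*a - 18*y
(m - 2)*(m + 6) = m^2 + 4*m - 12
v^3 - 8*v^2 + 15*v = v*(v - 5)*(v - 3)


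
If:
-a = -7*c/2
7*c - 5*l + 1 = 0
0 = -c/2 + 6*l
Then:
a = -42/79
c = -12/79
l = -1/79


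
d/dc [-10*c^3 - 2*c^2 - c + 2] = -30*c^2 - 4*c - 1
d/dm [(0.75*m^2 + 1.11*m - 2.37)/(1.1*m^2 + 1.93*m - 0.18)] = (0.2265*m^2 + 4.944*m + 4.3743)/(1.21*m^4 + 4.246*m^3 + 3.3289*m^2 - 0.6948*m + 0.0324)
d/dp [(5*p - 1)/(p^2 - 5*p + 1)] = p*(2 - 5*p)/(p^4 - 10*p^3 + 27*p^2 - 10*p + 1)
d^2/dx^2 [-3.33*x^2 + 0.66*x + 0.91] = -6.66000000000000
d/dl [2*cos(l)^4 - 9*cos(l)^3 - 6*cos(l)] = (-8*cos(l)^3 + 27*cos(l)^2 + 6)*sin(l)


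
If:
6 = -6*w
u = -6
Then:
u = -6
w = -1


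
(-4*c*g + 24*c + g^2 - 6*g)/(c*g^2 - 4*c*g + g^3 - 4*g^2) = (-4*c*g + 24*c + g^2 - 6*g)/(g*(c*g - 4*c + g^2 - 4*g))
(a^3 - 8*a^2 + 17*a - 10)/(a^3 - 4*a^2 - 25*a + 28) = (a^2 - 7*a + 10)/(a^2 - 3*a - 28)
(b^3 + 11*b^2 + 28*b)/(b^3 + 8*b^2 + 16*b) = (b + 7)/(b + 4)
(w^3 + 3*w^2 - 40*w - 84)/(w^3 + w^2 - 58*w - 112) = (w - 6)/(w - 8)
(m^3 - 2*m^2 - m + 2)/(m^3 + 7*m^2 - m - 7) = (m - 2)/(m + 7)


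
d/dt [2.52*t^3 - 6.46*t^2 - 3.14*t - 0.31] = 7.56*t^2 - 12.92*t - 3.14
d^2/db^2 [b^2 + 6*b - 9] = 2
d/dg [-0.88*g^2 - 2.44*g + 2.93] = -1.76*g - 2.44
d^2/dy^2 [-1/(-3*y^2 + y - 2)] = 2*(-9*y^2 + 3*y + (6*y - 1)^2 - 6)/(3*y^2 - y + 2)^3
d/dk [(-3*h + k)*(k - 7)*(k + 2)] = -6*h*k + 15*h + 3*k^2 - 10*k - 14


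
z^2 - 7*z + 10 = (z - 5)*(z - 2)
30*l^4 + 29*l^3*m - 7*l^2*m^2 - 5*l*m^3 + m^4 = (-5*l + m)*(-3*l + m)*(l + m)*(2*l + m)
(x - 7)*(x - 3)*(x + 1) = x^3 - 9*x^2 + 11*x + 21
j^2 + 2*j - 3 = (j - 1)*(j + 3)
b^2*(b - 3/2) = b^3 - 3*b^2/2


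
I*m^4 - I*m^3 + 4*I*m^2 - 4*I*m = m*(m - 2*I)*(m + 2*I)*(I*m - I)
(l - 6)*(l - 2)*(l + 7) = l^3 - l^2 - 44*l + 84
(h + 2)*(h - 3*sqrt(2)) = h^2 - 3*sqrt(2)*h + 2*h - 6*sqrt(2)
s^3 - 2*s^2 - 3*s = s*(s - 3)*(s + 1)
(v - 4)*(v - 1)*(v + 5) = v^3 - 21*v + 20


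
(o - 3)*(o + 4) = o^2 + o - 12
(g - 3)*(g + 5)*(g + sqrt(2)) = g^3 + sqrt(2)*g^2 + 2*g^2 - 15*g + 2*sqrt(2)*g - 15*sqrt(2)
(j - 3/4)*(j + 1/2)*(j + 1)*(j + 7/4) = j^4 + 5*j^3/2 + 11*j^2/16 - 47*j/32 - 21/32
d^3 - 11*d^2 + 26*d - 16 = (d - 8)*(d - 2)*(d - 1)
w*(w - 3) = w^2 - 3*w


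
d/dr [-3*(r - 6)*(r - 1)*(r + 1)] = -9*r^2 + 36*r + 3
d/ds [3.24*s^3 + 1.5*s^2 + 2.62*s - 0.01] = 9.72*s^2 + 3.0*s + 2.62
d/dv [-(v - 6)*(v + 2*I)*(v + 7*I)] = -3*v^2 + v*(12 - 18*I) + 14 + 54*I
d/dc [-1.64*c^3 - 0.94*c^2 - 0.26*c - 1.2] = -4.92*c^2 - 1.88*c - 0.26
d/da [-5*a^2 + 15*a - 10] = 15 - 10*a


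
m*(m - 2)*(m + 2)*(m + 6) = m^4 + 6*m^3 - 4*m^2 - 24*m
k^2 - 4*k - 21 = (k - 7)*(k + 3)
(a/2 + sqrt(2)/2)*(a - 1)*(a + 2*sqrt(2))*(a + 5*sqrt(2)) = a^4/2 - a^3/2 + 4*sqrt(2)*a^3 - 4*sqrt(2)*a^2 + 17*a^2 - 17*a + 10*sqrt(2)*a - 10*sqrt(2)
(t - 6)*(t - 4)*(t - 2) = t^3 - 12*t^2 + 44*t - 48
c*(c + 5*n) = c^2 + 5*c*n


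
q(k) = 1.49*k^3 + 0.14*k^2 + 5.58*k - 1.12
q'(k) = 4.47*k^2 + 0.28*k + 5.58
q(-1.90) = -21.44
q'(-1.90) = 21.18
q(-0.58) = -4.60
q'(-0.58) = 6.92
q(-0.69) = -5.39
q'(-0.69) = 7.51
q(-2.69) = -44.12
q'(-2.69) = 37.17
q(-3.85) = -105.56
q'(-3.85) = 70.76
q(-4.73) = -182.06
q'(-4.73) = 104.26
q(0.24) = 0.25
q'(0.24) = 5.90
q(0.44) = 1.49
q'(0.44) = 6.57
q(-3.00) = -56.83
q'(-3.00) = 44.97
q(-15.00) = -5082.07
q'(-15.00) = 1007.13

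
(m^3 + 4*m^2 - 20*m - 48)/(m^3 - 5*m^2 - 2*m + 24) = (m + 6)/(m - 3)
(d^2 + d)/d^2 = (d + 1)/d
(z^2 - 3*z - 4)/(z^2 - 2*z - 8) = (z + 1)/(z + 2)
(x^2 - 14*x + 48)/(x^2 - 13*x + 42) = (x - 8)/(x - 7)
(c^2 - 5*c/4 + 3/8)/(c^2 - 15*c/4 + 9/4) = (c - 1/2)/(c - 3)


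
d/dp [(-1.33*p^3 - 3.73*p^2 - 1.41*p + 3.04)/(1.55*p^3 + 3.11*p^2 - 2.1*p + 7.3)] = (1.6452*p^4 + 9.957*p^3 - 31.0449*p^2 - 73.3668*p - 3.909)/(2.4025*p^6 + 9.641*p^5 + 3.1621*p^4 + 9.568*p^3 + 49.816*p^2 - 30.66*p + 53.29)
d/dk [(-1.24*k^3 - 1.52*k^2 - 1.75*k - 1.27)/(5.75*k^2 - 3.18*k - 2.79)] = (-7.13*k^4 + 7.8864*k^3 + 25.2749*k^2 + 23.0866*k + 0.8439)/(33.0625*k^4 - 36.57*k^3 - 21.9726*k^2 + 17.7444*k + 7.7841)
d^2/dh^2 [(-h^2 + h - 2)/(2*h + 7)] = -142/(8*h^3 + 84*h^2 + 294*h + 343)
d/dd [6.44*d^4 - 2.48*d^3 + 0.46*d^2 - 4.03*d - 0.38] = 25.76*d^3 - 7.44*d^2 + 0.92*d - 4.03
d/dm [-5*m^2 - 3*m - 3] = -10*m - 3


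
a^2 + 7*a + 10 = (a + 2)*(a + 5)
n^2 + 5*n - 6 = (n - 1)*(n + 6)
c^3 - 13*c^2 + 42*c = c*(c - 7)*(c - 6)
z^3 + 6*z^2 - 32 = (z - 2)*(z + 4)^2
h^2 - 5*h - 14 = (h - 7)*(h + 2)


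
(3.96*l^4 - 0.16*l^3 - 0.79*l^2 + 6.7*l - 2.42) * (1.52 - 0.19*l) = -0.7524*l^5 + 6.0496*l^4 - 0.0931*l^3 - 2.4738*l^2 + 10.6438*l - 3.6784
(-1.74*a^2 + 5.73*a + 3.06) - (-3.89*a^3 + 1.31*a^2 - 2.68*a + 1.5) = 3.89*a^3 - 3.05*a^2 + 8.41*a + 1.56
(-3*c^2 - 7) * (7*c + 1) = -21*c^3 - 3*c^2 - 49*c - 7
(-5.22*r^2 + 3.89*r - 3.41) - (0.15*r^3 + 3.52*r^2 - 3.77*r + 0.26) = -0.15*r^3 - 8.74*r^2 + 7.66*r - 3.67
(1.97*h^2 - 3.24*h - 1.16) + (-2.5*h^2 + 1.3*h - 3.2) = -0.53*h^2 - 1.94*h - 4.36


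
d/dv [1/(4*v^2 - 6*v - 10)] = (3 - 4*v)/(2*(-2*v^2 + 3*v + 5)^2)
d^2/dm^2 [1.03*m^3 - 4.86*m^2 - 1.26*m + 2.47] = 6.18*m - 9.72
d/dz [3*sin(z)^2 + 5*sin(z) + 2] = (6*sin(z) + 5)*cos(z)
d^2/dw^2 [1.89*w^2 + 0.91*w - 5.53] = 3.78000000000000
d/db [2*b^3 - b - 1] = 6*b^2 - 1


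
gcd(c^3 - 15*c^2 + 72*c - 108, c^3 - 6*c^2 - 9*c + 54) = c^2 - 9*c + 18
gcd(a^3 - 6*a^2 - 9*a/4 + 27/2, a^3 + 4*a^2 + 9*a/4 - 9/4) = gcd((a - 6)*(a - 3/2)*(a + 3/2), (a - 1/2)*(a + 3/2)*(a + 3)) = a + 3/2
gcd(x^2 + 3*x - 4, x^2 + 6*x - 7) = x - 1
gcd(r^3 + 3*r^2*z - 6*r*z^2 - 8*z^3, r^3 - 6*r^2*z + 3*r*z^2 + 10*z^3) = -r^2 + r*z + 2*z^2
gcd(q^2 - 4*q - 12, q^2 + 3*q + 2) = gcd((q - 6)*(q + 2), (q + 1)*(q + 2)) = q + 2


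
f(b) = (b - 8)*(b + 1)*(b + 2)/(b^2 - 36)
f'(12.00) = 1.19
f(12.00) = 6.74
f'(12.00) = 1.19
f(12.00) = 6.74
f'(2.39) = 1.38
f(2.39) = 2.76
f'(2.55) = 1.46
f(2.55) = 2.98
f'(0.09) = 0.64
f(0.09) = 0.50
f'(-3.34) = -2.19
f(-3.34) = 1.43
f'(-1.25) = 0.14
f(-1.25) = -0.05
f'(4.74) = 6.68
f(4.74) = 9.32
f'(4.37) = 4.30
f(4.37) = 7.35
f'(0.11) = 0.64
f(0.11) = 0.51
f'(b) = -2*b*(b - 8)*(b + 1)*(b + 2)/(b^2 - 36)^2 + (b - 8)*(b + 1)/(b^2 - 36) + (b - 8)*(b + 2)/(b^2 - 36) + (b + 1)*(b + 2)/(b^2 - 36)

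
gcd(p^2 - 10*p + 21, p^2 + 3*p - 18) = p - 3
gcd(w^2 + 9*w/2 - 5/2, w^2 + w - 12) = 1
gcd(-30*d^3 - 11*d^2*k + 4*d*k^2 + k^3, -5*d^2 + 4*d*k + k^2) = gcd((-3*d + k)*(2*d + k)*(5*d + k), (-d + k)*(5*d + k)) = 5*d + k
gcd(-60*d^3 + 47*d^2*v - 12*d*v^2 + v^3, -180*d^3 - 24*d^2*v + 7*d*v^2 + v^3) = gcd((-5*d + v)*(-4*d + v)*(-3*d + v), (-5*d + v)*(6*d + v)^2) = -5*d + v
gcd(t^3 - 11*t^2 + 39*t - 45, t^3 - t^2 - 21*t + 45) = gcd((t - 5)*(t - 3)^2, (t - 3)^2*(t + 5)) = t^2 - 6*t + 9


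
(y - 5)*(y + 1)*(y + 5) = y^3 + y^2 - 25*y - 25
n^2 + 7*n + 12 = (n + 3)*(n + 4)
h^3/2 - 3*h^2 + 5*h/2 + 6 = (h/2 + 1/2)*(h - 4)*(h - 3)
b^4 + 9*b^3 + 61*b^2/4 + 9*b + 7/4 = (b + 1/2)^2*(b + 1)*(b + 7)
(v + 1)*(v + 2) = v^2 + 3*v + 2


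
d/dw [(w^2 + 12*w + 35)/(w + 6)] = (w^2 + 12*w + 37)/(w^2 + 12*w + 36)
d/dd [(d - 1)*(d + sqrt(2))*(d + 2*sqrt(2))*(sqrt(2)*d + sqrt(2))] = 4*sqrt(2)*d^3 + 18*d^2 + 6*sqrt(2)*d - 6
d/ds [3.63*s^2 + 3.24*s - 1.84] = 7.26*s + 3.24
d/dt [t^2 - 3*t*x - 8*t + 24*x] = 2*t - 3*x - 8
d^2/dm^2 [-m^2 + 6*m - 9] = -2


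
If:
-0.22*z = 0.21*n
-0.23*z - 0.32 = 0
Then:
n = 1.46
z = -1.39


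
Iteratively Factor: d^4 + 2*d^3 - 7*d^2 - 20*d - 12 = (d + 1)*(d^3 + d^2 - 8*d - 12) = (d - 3)*(d + 1)*(d^2 + 4*d + 4) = (d - 3)*(d + 1)*(d + 2)*(d + 2)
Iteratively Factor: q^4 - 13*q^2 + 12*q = (q - 3)*(q^3 + 3*q^2 - 4*q) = q*(q - 3)*(q^2 + 3*q - 4) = q*(q - 3)*(q - 1)*(q + 4)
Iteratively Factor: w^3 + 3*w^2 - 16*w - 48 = (w - 4)*(w^2 + 7*w + 12) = (w - 4)*(w + 3)*(w + 4)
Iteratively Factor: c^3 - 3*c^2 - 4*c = (c + 1)*(c^2 - 4*c) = (c - 4)*(c + 1)*(c)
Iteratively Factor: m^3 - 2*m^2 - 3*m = (m + 1)*(m^2 - 3*m) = (m - 3)*(m + 1)*(m)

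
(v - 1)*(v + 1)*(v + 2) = v^3 + 2*v^2 - v - 2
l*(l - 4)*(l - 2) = l^3 - 6*l^2 + 8*l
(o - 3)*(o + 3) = o^2 - 9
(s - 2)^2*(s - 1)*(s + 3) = s^4 - 2*s^3 - 7*s^2 + 20*s - 12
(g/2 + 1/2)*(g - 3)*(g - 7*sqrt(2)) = g^3/2 - 7*sqrt(2)*g^2/2 - g^2 - 3*g/2 + 7*sqrt(2)*g + 21*sqrt(2)/2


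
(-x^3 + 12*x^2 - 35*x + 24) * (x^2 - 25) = -x^5 + 12*x^4 - 10*x^3 - 276*x^2 + 875*x - 600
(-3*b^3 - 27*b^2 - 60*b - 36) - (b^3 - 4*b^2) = -4*b^3 - 23*b^2 - 60*b - 36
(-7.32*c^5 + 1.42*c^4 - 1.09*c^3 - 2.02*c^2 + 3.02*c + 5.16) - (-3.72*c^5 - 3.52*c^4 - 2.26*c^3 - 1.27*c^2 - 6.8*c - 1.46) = -3.6*c^5 + 4.94*c^4 + 1.17*c^3 - 0.75*c^2 + 9.82*c + 6.62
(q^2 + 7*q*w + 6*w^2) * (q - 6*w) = q^3 + q^2*w - 36*q*w^2 - 36*w^3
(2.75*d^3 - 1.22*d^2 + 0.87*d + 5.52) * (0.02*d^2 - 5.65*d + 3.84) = 0.055*d^5 - 15.5619*d^4 + 17.4704*d^3 - 9.4899*d^2 - 27.8472*d + 21.1968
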